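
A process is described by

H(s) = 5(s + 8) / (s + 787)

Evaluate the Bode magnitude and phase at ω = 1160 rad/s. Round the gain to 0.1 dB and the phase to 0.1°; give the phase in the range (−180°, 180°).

At s = jω = j1160:
zero (s+8): 8 + j1160 → |·| = √(8²+1160²) = √1345664 ≈ 1160, ∠ = arctan(1160/8) ≈ 89.60°
pole (s+787): 787 + j1160 → |·| = √(787²+1160²) = √1964969 ≈ 1401.8, ∠ = arctan(1160/787) ≈ 55.85°
|H| = 5 · 1160 / 1401.8 ≈ 4.1375
Gain = 20 log₁₀(4.1375) ≈ 12.33 dB
∠H = 89.60° − 55.85° = 33.75°

12.3 dB, 33.8°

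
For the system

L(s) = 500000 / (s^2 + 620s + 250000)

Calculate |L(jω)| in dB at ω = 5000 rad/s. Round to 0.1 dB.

At s = jω = j5000:
quadratic: (j5000)² + 620·j5000 + 250000 = -24750000 + j3100000 → |·| ≈ 2.4943e+07, ∠ ≈ 172.86°
|L| = 500000 / 2.4943e+07 ≈ 0.020046
Gain = 20 log₁₀(0.020046) ≈ -33.96 dB

-34.0 dB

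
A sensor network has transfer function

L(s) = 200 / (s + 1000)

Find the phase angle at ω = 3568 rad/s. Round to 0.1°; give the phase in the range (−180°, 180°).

At s = jω = j3568:
pole (s+1000): 1000 + j3568 → |·| = √(1000²+3568²) = √13730624 ≈ 3705.5, ∠ = arctan(3568/1000) ≈ 74.34°
∠L = 0.00° − 74.34° = -74.34°

-74.3°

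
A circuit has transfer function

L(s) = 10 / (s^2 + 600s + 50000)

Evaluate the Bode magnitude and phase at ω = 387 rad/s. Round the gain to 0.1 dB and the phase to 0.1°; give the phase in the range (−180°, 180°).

Substitute s = j387:
Numerator: 10 = 10 + j0
Denominator: (j387)^2 + 600(j387) + 50000 = -99769 + j232200
|N| = √(10² + 0²) ≈ 10, ∠N ≈ 0.00°
|D| = √(99769² + 232200²) ≈ 2.5273e+05, ∠D ≈ 113.25°
|L| = 10 / 2.5273e+05 ≈ 3.9568e-05
Gain = 20 log₁₀(3.9568e-05) ≈ -88.05 dB
∠L = 0.00° − 113.25° = -113.25°

-88.1 dB, -113.3°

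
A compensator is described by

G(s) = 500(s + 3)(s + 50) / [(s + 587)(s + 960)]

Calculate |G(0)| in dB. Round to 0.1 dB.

G(0) = 500·3·50 / (587·960) ≈ 0.13309
20 log₁₀(0.13309) ≈ -17.52 dB

-17.5 dB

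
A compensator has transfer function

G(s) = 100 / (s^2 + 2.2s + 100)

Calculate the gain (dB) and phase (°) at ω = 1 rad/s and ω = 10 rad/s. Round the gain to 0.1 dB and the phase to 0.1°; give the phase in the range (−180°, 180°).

ω = 1: 0.1 dB, -1.3°; ω = 10: 13.2 dB, -90.0°

At s = jω = j1:
quadratic: (j1)² + 2.2·j1 + 100 = 99 + j2.2 → |·| ≈ 99.024, ∠ ≈ 1.27°
|G| = 100 / 99.024 ≈ 1.0099
Gain = 20 log₁₀(1.0099) ≈ 0.09 dB
∠G = 0.00° − 1.27° = -1.27°

At s = jω = j10:
quadratic: (j10)² + 2.2·j10 + 100 = 0 + j22 → |·| ≈ 22, ∠ ≈ 90.00°
|G| = 100 / 22 ≈ 4.5455
Gain = 20 log₁₀(4.5455) ≈ 13.15 dB
∠G = 0.00° − 90.00° = -90.00°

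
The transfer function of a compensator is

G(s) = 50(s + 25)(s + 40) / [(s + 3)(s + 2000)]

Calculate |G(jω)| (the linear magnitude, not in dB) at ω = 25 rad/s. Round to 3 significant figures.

1.66

At s = jω = j25:
zero (s+25): 25 + j25 → |·| = √(25²+25²) = √1250 ≈ 35.355, ∠ = arctan(25/25) ≈ 45.00°
zero (s+40): 40 + j25 → |·| = √(40²+25²) = √2225 ≈ 47.17, ∠ = arctan(25/40) ≈ 32.01°
pole (s+3): 3 + j25 → |·| = √(3²+25²) = √634 ≈ 25.179, ∠ = arctan(25/3) ≈ 83.16°
pole (s+2000): 2000 + j25 → |·| = √(2000²+25²) = √4000625 ≈ 2000.2, ∠ = arctan(25/2000) ≈ 0.72°
|G| = 50 · 1667.7 / 50363 ≈ 1.6557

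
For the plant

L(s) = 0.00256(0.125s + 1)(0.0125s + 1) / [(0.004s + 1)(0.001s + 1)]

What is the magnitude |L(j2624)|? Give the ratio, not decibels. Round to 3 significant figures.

0.931

At ω = 2624 rad/s:
zero (1 + j2624·0.125) = 1 + j328 → |·| ≈ 328, ∠ ≈ 89.83°
zero (1 + j2624·0.0125) = 1 + j32.8 → |·| ≈ 32.815, ∠ ≈ 88.25°
pole (1 + j2624·0.004) = 1 + j10.496 → |·| ≈ 10.544, ∠ ≈ 84.56°
pole (1 + j2624·0.001) = 1 + j2.624 → |·| ≈ 2.8081, ∠ ≈ 69.14°
|L| = 0.00256 · 328 · 32.815 / (10.544 · 2.8081) ≈ 0.93061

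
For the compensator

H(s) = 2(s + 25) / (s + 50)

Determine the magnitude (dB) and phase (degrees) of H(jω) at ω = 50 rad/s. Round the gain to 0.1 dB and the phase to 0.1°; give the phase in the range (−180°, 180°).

At s = jω = j50:
zero (s+25): 25 + j50 → |·| = √(25²+50²) = √3125 ≈ 55.902, ∠ = arctan(50/25) ≈ 63.43°
pole (s+50): 50 + j50 → |·| = √(50²+50²) = √5000 ≈ 70.711, ∠ = arctan(50/50) ≈ 45.00°
|H| = 2 · 55.902 / 70.711 ≈ 1.5811
Gain = 20 log₁₀(1.5811) ≈ 3.98 dB
∠H = 63.43° − 45.00° = 18.43°

4.0 dB, 18.4°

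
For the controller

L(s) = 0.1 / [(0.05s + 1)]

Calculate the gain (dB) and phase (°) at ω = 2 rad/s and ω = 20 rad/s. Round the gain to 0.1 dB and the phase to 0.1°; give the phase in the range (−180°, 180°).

ω = 2: -20.0 dB, -5.7°; ω = 20: -23.0 dB, -45.0°

At ω = 2 rad/s:
pole (1 + j2·0.05) = 1 + j0.1 → |·| ≈ 1.005, ∠ ≈ 5.71°
|L| = 0.1 · 1 / (1.005) ≈ 0.099502
Gain = 20 log₁₀(0.099502) ≈ -20.04 dB
∠L = (0°) − (5.71°) = -5.71°

At ω = 20 rad/s:
pole (1 + j20·0.05) = 1 + j1 → |·| ≈ 1.4142, ∠ ≈ 45.00°
|L| = 0.1 · 1 / (1.4142) ≈ 0.070711
Gain = 20 log₁₀(0.070711) ≈ -23.01 dB
∠L = (0°) − (45.00°) = -45.00°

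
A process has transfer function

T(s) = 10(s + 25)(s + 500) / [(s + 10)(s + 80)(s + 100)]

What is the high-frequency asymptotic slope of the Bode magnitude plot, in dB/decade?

-20 dB/decade

Each pole contributes −20 dB/decade at high frequency; each zero contributes +20 dB/decade.
Net: 2 zero(s) − 3 pole(s) → -20 dB/decade.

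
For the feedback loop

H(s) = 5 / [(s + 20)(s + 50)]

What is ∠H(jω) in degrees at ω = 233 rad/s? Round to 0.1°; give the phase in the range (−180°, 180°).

-163.0°

At s = jω = j233:
pole (s+20): 20 + j233 → |·| = √(20²+233²) = √54689 ≈ 233.86, ∠ = arctan(233/20) ≈ 85.09°
pole (s+50): 50 + j233 → |·| = √(50²+233²) = √56789 ≈ 238.3, ∠ = arctan(233/50) ≈ 77.89°
∠H = 0.00° − 162.98° = -162.98°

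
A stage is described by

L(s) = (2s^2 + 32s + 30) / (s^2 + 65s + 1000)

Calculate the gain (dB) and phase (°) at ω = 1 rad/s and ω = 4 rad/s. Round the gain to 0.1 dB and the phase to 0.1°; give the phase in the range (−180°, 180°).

ω = 1: -27.4 dB, 45.1°; ω = 4: -18.0 dB, 76.1°

Substitute s = j1:
Numerator: 2(j1)^2 + 32(j1) + 30 = 28 + j32
Denominator: (j1)^2 + 65(j1) + 1000 = 999 + j65
|N| = √(28² + 32²) ≈ 42.521, ∠N ≈ 48.81°
|D| = √(999² + 65²) ≈ 1001.1, ∠D ≈ 3.72°
|L| = 42.521 / 1001.1 ≈ 0.042474
Gain = 20 log₁₀(0.042474) ≈ -27.44 dB
∠L = 48.81° − 3.72° = 45.09°

Substitute s = j4:
Numerator: 2(j4)^2 + 32(j4) + 30 = -2 + j128
Denominator: (j4)^2 + 65(j4) + 1000 = 984 + j260
|N| = √(2² + 128²) ≈ 128.02, ∠N ≈ 90.90°
|D| = √(984² + 260²) ≈ 1017.8, ∠D ≈ 14.80°
|L| = 128.02 / 1017.8 ≈ 0.12578
Gain = 20 log₁₀(0.12578) ≈ -18.01 dB
∠L = 90.90° − 14.80° = 76.10°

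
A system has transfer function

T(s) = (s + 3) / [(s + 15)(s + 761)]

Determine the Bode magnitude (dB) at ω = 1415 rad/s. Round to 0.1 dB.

At s = jω = j1415:
zero (s+3): 3 + j1415 → |·| = √(3²+1415²) = √2002234 ≈ 1415, ∠ = arctan(1415/3) ≈ 89.88°
pole (s+15): 15 + j1415 → |·| = √(15²+1415²) = √2002450 ≈ 1415.1, ∠ = arctan(1415/15) ≈ 89.39°
pole (s+761): 761 + j1415 → |·| = √(761²+1415²) = √2581346 ≈ 1606.7, ∠ = arctan(1415/761) ≈ 61.73°
|T| = 1 · 1415 / 2.2736e+06 ≈ 0.00062236
Gain = 20 log₁₀(0.00062236) ≈ -64.12 dB

-64.1 dB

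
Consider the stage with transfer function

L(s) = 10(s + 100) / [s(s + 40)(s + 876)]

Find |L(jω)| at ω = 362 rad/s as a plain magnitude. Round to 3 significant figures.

At s = jω = j362:
zero (s+100): 100 + j362 → |·| = √(100²+362²) = √141044 ≈ 375.56, ∠ = arctan(362/100) ≈ 74.56°
pole (s+40): 40 + j362 → |·| = √(40²+362²) = √132644 ≈ 364.2, ∠ = arctan(362/40) ≈ 83.69°
pole (s+876): 876 + j362 → |·| = √(876²+362²) = √898420 ≈ 947.85, ∠ = arctan(362/876) ≈ 22.45°
pole at origin: |s| = 362, ∠ = 90.00° (in denominator)
|L| = 10 · 375.56 / 1.2496e+08 ≈ 3.0054e-05

3.01e-05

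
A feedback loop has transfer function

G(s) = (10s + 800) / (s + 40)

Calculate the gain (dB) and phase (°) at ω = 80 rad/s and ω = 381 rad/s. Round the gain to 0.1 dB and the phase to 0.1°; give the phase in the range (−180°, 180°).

ω = 80: 22.0 dB, -18.4°; ω = 381: 20.1 dB, -5.9°

Substitute s = j80:
Numerator: 10(j80) + 800 = 800 + j800
Denominator: (j80) + 40 = 40 + j80
|N| = √(800² + 800²) ≈ 1131.4, ∠N ≈ 45.00°
|D| = √(40² + 80²) ≈ 89.443, ∠D ≈ 63.43°
|G| = 1131.4 / 89.443 ≈ 12.649
Gain = 20 log₁₀(12.649) ≈ 22.04 dB
∠G = 45.00° − 63.43° = -18.43°

Substitute s = j381:
Numerator: 10(j381) + 800 = 800 + j3810
Denominator: (j381) + 40 = 40 + j381
|N| = √(800² + 3810²) ≈ 3893.1, ∠N ≈ 78.14°
|D| = √(40² + 381²) ≈ 383.09, ∠D ≈ 84.01°
|G| = 3893.1 / 383.09 ≈ 10.162
Gain = 20 log₁₀(10.162) ≈ 20.14 dB
∠G = 78.14° − 84.01° = -5.87°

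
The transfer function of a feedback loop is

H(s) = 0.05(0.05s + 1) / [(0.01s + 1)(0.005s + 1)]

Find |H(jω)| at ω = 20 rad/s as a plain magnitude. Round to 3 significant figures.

At ω = 20 rad/s:
zero (1 + j20·0.05) = 1 + j1 → |·| ≈ 1.4142, ∠ ≈ 45.00°
pole (1 + j20·0.01) = 1 + j0.2 → |·| ≈ 1.0198, ∠ ≈ 11.31°
pole (1 + j20·0.005) = 1 + j0.1 → |·| ≈ 1.005, ∠ ≈ 5.71°
|H| = 0.05 · 1.4142 / (1.0198 · 1.005) ≈ 0.068992

0.0690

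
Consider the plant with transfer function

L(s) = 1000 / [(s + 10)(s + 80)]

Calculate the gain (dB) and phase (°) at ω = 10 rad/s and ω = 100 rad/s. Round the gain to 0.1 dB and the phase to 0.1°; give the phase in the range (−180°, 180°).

ω = 10: -1.1 dB, -52.1°; ω = 100: -22.2 dB, -135.6°

At s = jω = j10:
pole (s+10): 10 + j10 → |·| = √(10²+10²) = √200 ≈ 14.142, ∠ = arctan(10/10) ≈ 45.00°
pole (s+80): 80 + j10 → |·| = √(80²+10²) = √6500 ≈ 80.623, ∠ = arctan(10/80) ≈ 7.13°
|L| = 1000 / 1140.2 ≈ 0.87704
Gain = 20 log₁₀(0.87704) ≈ -1.14 dB
∠L = 0.00° − 52.13° = -52.13°

At s = jω = j100:
pole (s+10): 10 + j100 → |·| = √(10²+100²) = √10100 ≈ 100.5, ∠ = arctan(100/10) ≈ 84.29°
pole (s+80): 80 + j100 → |·| = √(80²+100²) = √16400 ≈ 128.06, ∠ = arctan(100/80) ≈ 51.34°
|L| = 1000 / 12870 ≈ 0.0777
Gain = 20 log₁₀(0.0777) ≈ -22.19 dB
∠L = 0.00° − 135.63° = -135.63°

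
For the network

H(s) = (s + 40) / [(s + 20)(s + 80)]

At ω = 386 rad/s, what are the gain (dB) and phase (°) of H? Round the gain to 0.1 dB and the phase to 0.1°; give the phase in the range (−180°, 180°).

At s = jω = j386:
zero (s+40): 40 + j386 → |·| = √(40²+386²) = √150596 ≈ 388.07, ∠ = arctan(386/40) ≈ 84.08°
pole (s+20): 20 + j386 → |·| = √(20²+386²) = √149396 ≈ 386.52, ∠ = arctan(386/20) ≈ 87.03°
pole (s+80): 80 + j386 → |·| = √(80²+386²) = √155396 ≈ 394.2, ∠ = arctan(386/80) ≈ 78.29°
|H| = 1 · 388.07 / 1.5237e+05 ≈ 0.0025469
Gain = 20 log₁₀(0.0025469) ≈ -51.88 dB
∠H = 84.08° − 165.32° = -81.24°

-51.9 dB, -81.2°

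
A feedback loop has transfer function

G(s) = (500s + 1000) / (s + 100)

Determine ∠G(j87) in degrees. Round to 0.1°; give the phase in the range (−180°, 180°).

Substitute s = j87:
Numerator: 500(j87) + 1000 = 1000 + j43500
Denominator: (j87) + 100 = 100 + j87
|N| = √(1000² + 43500²) ≈ 43511, ∠N ≈ 88.68°
|D| = √(100² + 87²) ≈ 132.55, ∠D ≈ 41.02°
∠G = 88.68° − 41.02° = 47.66°

47.7°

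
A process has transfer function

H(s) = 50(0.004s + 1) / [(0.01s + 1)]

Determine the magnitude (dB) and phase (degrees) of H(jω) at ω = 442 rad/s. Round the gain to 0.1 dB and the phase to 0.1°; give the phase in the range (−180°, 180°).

At ω = 442 rad/s:
zero (1 + j442·0.004) = 1 + j1.768 → |·| ≈ 2.0312, ∠ ≈ 60.51°
pole (1 + j442·0.01) = 1 + j4.42 → |·| ≈ 4.5317, ∠ ≈ 77.25°
|H| = 50 · 2.0312 / (4.5317) ≈ 22.411
Gain = 20 log₁₀(22.411) ≈ 27.01 dB
∠H = (60.51°) − (77.25°) = -16.74°

27.0 dB, -16.7°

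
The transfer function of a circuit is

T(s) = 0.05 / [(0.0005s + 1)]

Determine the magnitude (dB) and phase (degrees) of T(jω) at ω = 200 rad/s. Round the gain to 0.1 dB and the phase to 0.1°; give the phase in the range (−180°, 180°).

At ω = 200 rad/s:
pole (1 + j200·0.0005) = 1 + j0.1 → |·| ≈ 1.005, ∠ ≈ 5.71°
|T| = 0.05 · 1 / (1.005) ≈ 0.049751
Gain = 20 log₁₀(0.049751) ≈ -26.06 dB
∠T = (0°) − (5.71°) = -5.71°

-26.1 dB, -5.7°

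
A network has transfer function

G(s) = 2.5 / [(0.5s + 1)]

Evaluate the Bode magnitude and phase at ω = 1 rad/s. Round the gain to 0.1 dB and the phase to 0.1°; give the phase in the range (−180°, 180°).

7.0 dB, -26.6°

At ω = 1 rad/s:
pole (1 + j1·0.5) = 1 + j0.5 → |·| ≈ 1.118, ∠ ≈ 26.57°
|G| = 2.5 · 1 / (1.118) ≈ 2.2361
Gain = 20 log₁₀(2.2361) ≈ 6.99 dB
∠G = (0°) − (26.57°) = -26.57°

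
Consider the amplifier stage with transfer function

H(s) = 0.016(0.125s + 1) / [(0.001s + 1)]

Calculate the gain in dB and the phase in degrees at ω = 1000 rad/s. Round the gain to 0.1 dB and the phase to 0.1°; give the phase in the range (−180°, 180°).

At ω = 1000 rad/s:
zero (1 + j1000·0.125) = 1 + j125 → |·| ≈ 125, ∠ ≈ 89.54°
pole (1 + j1000·0.001) = 1 + j1 → |·| ≈ 1.4142, ∠ ≈ 45.00°
|H| = 0.016 · 125 / (1.4142) ≈ 1.4142
Gain = 20 log₁₀(1.4142) ≈ 3.01 dB
∠H = (89.54°) − (45.00°) = 44.54°

3.0 dB, 44.5°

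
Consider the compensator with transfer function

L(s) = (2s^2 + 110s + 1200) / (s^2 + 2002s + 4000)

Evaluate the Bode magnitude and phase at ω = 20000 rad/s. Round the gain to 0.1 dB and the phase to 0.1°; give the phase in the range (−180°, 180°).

6.0 dB, 5.6°

Substitute s = j20000:
Numerator: 2(j20000)^2 + 110(j20000) + 1200 = -799998800 + j2200000
Denominator: (j20000)^2 + 2002(j20000) + 4000 = -399996000 + j40040000
|N| = √(799998800² + 2200000²) ≈ 8e+08, ∠N ≈ 179.84°
|D| = √(399996000² + 40040000²) ≈ 4.02e+08, ∠D ≈ 174.28°
|L| = 8e+08 / 4.02e+08 ≈ 1.99
Gain = 20 log₁₀(1.99) ≈ 5.98 dB
∠L = 179.84° − 174.28° = 5.56°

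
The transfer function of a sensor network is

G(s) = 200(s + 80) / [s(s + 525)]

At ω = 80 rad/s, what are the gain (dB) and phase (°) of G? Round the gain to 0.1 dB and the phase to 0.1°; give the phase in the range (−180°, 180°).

At s = jω = j80:
zero (s+80): 80 + j80 → |·| = √(80²+80²) = √12800 ≈ 113.14, ∠ = arctan(80/80) ≈ 45.00°
pole (s+525): 525 + j80 → |·| = √(525²+80²) = √282025 ≈ 531.06, ∠ = arctan(80/525) ≈ 8.66°
pole at origin: |s| = 80, ∠ = 90.00° (in denominator)
|G| = 200 · 113.14 / 42485 ≈ 0.53261
Gain = 20 log₁₀(0.53261) ≈ -5.47 dB
∠G = 45.00° − 98.66° = -53.66°

-5.5 dB, -53.7°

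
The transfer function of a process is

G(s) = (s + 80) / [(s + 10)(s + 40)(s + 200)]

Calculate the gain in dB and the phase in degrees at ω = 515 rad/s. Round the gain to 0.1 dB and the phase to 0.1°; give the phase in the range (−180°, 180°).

-109.0 dB, -162.1°

At s = jω = j515:
zero (s+80): 80 + j515 → |·| = √(80²+515²) = √271625 ≈ 521.18, ∠ = arctan(515/80) ≈ 81.17°
pole (s+10): 10 + j515 → |·| = √(10²+515²) = √265325 ≈ 515.1, ∠ = arctan(515/10) ≈ 88.89°
pole (s+40): 40 + j515 → |·| = √(40²+515²) = √266825 ≈ 516.55, ∠ = arctan(515/40) ≈ 85.56°
pole (s+200): 200 + j515 → |·| = √(200²+515²) = √305225 ≈ 552.47, ∠ = arctan(515/200) ≈ 68.78°
|G| = 1 · 521.18 / 1.47e+08 ≈ 3.5454e-06
Gain = 20 log₁₀(3.5454e-06) ≈ -109.01 dB
∠G = 81.17° − 243.23° = -162.06°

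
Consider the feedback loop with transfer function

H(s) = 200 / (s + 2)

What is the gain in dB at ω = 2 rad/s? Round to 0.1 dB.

Substitute s = j2:
Numerator: 200 = 200 + j0
Denominator: (j2) + 2 = 2 + j2
|N| = √(200² + 0²) ≈ 200, ∠N ≈ 0.00°
|D| = √(2² + 2²) ≈ 2.8284, ∠D ≈ 45.00°
|H| = 200 / 2.8284 ≈ 70.711
Gain = 20 log₁₀(70.711) ≈ 36.99 dB

37.0 dB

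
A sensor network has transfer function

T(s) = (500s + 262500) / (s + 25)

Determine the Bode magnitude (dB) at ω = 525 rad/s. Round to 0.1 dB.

57.0 dB

Substitute s = j525:
Numerator: 500(j525) + 262500 = 262500 + j262500
Denominator: (j525) + 25 = 25 + j525
|N| = √(262500² + 262500²) ≈ 3.7123e+05, ∠N ≈ 45.00°
|D| = √(25² + 525²) ≈ 525.59, ∠D ≈ 87.27°
|T| = 3.7123e+05 / 525.59 ≈ 706.31
Gain = 20 log₁₀(706.31) ≈ 56.98 dB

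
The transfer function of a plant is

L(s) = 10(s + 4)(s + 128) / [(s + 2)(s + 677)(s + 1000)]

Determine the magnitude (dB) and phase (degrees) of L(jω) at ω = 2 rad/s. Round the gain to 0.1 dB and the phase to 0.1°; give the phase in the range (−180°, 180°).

-50.5 dB, -17.8°

At s = jω = j2:
zero (s+4): 4 + j2 → |·| = √(4²+2²) = √20 ≈ 4.4721, ∠ = arctan(2/4) ≈ 26.57°
zero (s+128): 128 + j2 → |·| = √(128²+2²) = √16388 ≈ 128.02, ∠ = arctan(2/128) ≈ 0.90°
pole (s+2): 2 + j2 → |·| = √(2²+2²) = √8 ≈ 2.8284, ∠ = arctan(2/2) ≈ 45.00°
pole (s+677): 677 + j2 → |·| = √(677²+2²) = √458333 ≈ 677, ∠ = arctan(2/677) ≈ 0.17°
pole (s+1000): 1000 + j2 → |·| = √(1000²+2²) = √1000004 ≈ 1000, ∠ = arctan(2/1000) ≈ 0.11°
|L| = 10 · 572.52 / 1.9148e+06 ≈ 0.00299
Gain = 20 log₁₀(0.00299) ≈ -50.49 dB
∠L = 27.47° − 45.28° = -17.81°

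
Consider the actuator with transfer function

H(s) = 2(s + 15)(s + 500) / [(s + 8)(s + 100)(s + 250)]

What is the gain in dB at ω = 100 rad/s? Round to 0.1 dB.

-31.4 dB

At s = jω = j100:
zero (s+15): 15 + j100 → |·| = √(15²+100²) = √10225 ≈ 101.12, ∠ = arctan(100/15) ≈ 81.47°
zero (s+500): 500 + j100 → |·| = √(500²+100²) = √260000 ≈ 509.9, ∠ = arctan(100/500) ≈ 11.31°
pole (s+8): 8 + j100 → |·| = √(8²+100²) = √10064 ≈ 100.32, ∠ = arctan(100/8) ≈ 85.43°
pole (s+100): 100 + j100 → |·| = √(100²+100²) = √20000 ≈ 141.42, ∠ = arctan(100/100) ≈ 45.00°
pole (s+250): 250 + j100 → |·| = √(250²+100²) = √72500 ≈ 269.26, ∠ = arctan(100/250) ≈ 21.80°
|H| = 2 · 51561 / 3.8201e+06 ≈ 0.026995
Gain = 20 log₁₀(0.026995) ≈ -31.37 dB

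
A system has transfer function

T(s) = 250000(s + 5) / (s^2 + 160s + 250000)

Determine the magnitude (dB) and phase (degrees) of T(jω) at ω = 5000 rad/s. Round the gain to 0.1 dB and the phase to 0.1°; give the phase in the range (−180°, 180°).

At s = jω = j5000:
zero (s+5): 5 + j5000 → |·| = √(5²+5000²) = √25000025 ≈ 5000, ∠ = arctan(5000/5) ≈ 89.94°
quadratic: (j5000)² + 160·j5000 + 250000 = -24750000 + j800000 → |·| ≈ 2.4763e+07, ∠ ≈ 178.15°
|T| = 250000 · 5000 / 2.4763e+07 ≈ 50.479
Gain = 20 log₁₀(50.479) ≈ 34.06 dB
∠T = 89.94° − 178.15° = -88.21°

34.1 dB, -88.2°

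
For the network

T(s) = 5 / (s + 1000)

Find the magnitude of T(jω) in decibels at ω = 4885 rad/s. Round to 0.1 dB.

Substitute s = j4885:
Numerator: 5 = 5 + j0
Denominator: (j4885) + 1000 = 1000 + j4885
|N| = √(5² + 0²) ≈ 5, ∠N ≈ 0.00°
|D| = √(1000² + 4885²) ≈ 4986.3, ∠D ≈ 78.43°
|T| = 5 / 4986.3 ≈ 0.0010027
Gain = 20 log₁₀(0.0010027) ≈ -59.98 dB

-60.0 dB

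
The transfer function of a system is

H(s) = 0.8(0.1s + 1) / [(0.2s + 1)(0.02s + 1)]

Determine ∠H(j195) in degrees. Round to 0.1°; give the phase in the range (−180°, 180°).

At ω = 195 rad/s:
zero (1 + j195·0.1) = 1 + j19.5 → |·| ≈ 19.526, ∠ ≈ 87.06°
pole (1 + j195·0.2) = 1 + j39 → |·| ≈ 39.013, ∠ ≈ 88.53°
pole (1 + j195·0.02) = 1 + j3.9 → |·| ≈ 4.0262, ∠ ≈ 75.62°
∠H = (87.06°) − (88.53° + 75.62°) = -77.09°

-77.1°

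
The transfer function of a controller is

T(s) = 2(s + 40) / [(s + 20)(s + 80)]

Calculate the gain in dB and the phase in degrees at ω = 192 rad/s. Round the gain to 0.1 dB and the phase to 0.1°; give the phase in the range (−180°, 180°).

-40.2 dB, -73.2°

At s = jω = j192:
zero (s+40): 40 + j192 → |·| = √(40²+192²) = √38464 ≈ 196.12, ∠ = arctan(192/40) ≈ 78.23°
pole (s+20): 20 + j192 → |·| = √(20²+192²) = √37264 ≈ 193.04, ∠ = arctan(192/20) ≈ 84.05°
pole (s+80): 80 + j192 → |·| = √(80²+192²) = √43264 ≈ 208, ∠ = arctan(192/80) ≈ 67.38°
|T| = 2 · 196.12 / 40152 ≈ 0.0097689
Gain = 20 log₁₀(0.0097689) ≈ -40.20 dB
∠T = 78.23° − 151.43° = -73.20°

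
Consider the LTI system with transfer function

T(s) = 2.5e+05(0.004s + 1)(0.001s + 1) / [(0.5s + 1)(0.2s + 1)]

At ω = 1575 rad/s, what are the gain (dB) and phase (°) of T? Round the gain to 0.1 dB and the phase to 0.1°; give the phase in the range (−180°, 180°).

21.6 dB, -41.2°

At ω = 1575 rad/s:
zero (1 + j1575·0.004) = 1 + j6.3 → |·| ≈ 6.3789, ∠ ≈ 80.98°
zero (1 + j1575·0.001) = 1 + j1.575 → |·| ≈ 1.8656, ∠ ≈ 57.59°
pole (1 + j1575·0.5) = 1 + j787.5 → |·| ≈ 787.5, ∠ ≈ 89.93°
pole (1 + j1575·0.2) = 1 + j315 → |·| ≈ 315, ∠ ≈ 89.82°
|T| = 2.5e+05 · 6.3789 · 1.8656 / (787.5 · 315) ≈ 11.993
Gain = 20 log₁₀(11.993) ≈ 21.58 dB
∠T = (80.98° + 57.59°) − (89.93° + 89.82°) = -41.18°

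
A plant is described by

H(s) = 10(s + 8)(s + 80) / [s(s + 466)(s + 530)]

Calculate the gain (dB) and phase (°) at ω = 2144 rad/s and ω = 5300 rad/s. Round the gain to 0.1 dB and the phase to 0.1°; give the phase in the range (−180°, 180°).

At s = jω = j2144:
zero (s+8): 8 + j2144 → |·| = √(8²+2144²) = √4596800 ≈ 2144, ∠ = arctan(2144/8) ≈ 89.79°
zero (s+80): 80 + j2144 → |·| = √(80²+2144²) = √4603136 ≈ 2145.5, ∠ = arctan(2144/80) ≈ 87.86°
pole (s+466): 466 + j2144 → |·| = √(466²+2144²) = √4813892 ≈ 2194.1, ∠ = arctan(2144/466) ≈ 77.74°
pole (s+530): 530 + j2144 → |·| = √(530²+2144²) = √4877636 ≈ 2208.5, ∠ = arctan(2144/530) ≈ 76.11°
pole at origin: |s| = 2144, ∠ = 90.00° (in denominator)
|H| = 10 · 4.6e+06 / 1.0389e+10 ≈ 0.0044278
Gain = 20 log₁₀(0.0044278) ≈ -47.08 dB
∠H = 177.65° − 243.85° = -66.20°

At s = jω = j5300:
zero (s+8): 8 + j5300 → |·| = √(8²+5300²) = √28090064 ≈ 5300, ∠ = arctan(5300/8) ≈ 89.91°
zero (s+80): 80 + j5300 → |·| = √(80²+5300²) = √28096400 ≈ 5300.6, ∠ = arctan(5300/80) ≈ 89.14°
pole (s+466): 466 + j5300 → |·| = √(466²+5300²) = √28307156 ≈ 5320.4, ∠ = arctan(5300/466) ≈ 84.98°
pole (s+530): 530 + j5300 → |·| = √(530²+5300²) = √28370900 ≈ 5326.4, ∠ = arctan(5300/530) ≈ 84.29°
pole at origin: |s| = 5300, ∠ = 90.00° (in denominator)
|H| = 10 · 2.8093e+07 / 1.5019e+11 ≈ 0.0018705
Gain = 20 log₁₀(0.0018705) ≈ -54.56 dB
∠H = 179.05° − 259.27° = -80.22°

ω = 2144: -47.1 dB, -66.2°; ω = 5300: -54.6 dB, -80.2°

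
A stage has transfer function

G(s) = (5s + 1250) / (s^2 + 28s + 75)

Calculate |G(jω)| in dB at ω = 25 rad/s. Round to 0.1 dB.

3.0 dB

Substitute s = j25:
Numerator: 5(j25) + 1250 = 1250 + j125
Denominator: (j25)^2 + 28(j25) + 75 = -550 + j700
|N| = √(1250² + 125²) ≈ 1256.2, ∠N ≈ 5.71°
|D| = √(550² + 700²) ≈ 890.22, ∠D ≈ 128.16°
|G| = 1256.2 / 890.22 ≈ 1.4111
Gain = 20 log₁₀(1.4111) ≈ 2.99 dB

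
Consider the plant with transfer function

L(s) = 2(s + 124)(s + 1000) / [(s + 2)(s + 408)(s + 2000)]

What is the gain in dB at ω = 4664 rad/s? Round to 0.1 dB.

-67.9 dB

At s = jω = j4664:
zero (s+124): 124 + j4664 → |·| = √(124²+4664²) = √21768272 ≈ 4665.6, ∠ = arctan(4664/124) ≈ 88.48°
zero (s+1000): 1000 + j4664 → |·| = √(1000²+4664²) = √22752896 ≈ 4770, ∠ = arctan(4664/1000) ≈ 77.90°
pole (s+2): 2 + j4664 → |·| = √(2²+4664²) = √21752900 ≈ 4664, ∠ = arctan(4664/2) ≈ 89.98°
pole (s+408): 408 + j4664 → |·| = √(408²+4664²) = √21919360 ≈ 4681.8, ∠ = arctan(4664/408) ≈ 85.00°
pole (s+2000): 2000 + j4664 → |·| = √(2000²+4664²) = √25752896 ≈ 5074.7, ∠ = arctan(4664/2000) ≈ 66.79°
|L| = 2 · 2.2255e+07 / 1.1081e+11 ≈ 0.00040168
Gain = 20 log₁₀(0.00040168) ≈ -67.92 dB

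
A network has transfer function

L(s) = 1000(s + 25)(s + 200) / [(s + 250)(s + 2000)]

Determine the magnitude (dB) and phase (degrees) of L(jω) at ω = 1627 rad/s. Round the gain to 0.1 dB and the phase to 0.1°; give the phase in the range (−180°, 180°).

56.0 dB, 51.7°

At s = jω = j1627:
zero (s+25): 25 + j1627 → |·| = √(25²+1627²) = √2647754 ≈ 1627.2, ∠ = arctan(1627/25) ≈ 89.12°
zero (s+200): 200 + j1627 → |·| = √(200²+1627²) = √2687129 ≈ 1639.2, ∠ = arctan(1627/200) ≈ 82.99°
pole (s+250): 250 + j1627 → |·| = √(250²+1627²) = √2709629 ≈ 1646.1, ∠ = arctan(1627/250) ≈ 81.26°
pole (s+2000): 2000 + j1627 → |·| = √(2000²+1627²) = √6647129 ≈ 2578.2, ∠ = arctan(1627/2000) ≈ 39.13°
|L| = 1000 · 2.6673e+06 / 4.244e+06 ≈ 628.49
Gain = 20 log₁₀(628.49) ≈ 55.97 dB
∠L = 172.11° − 120.39° = 51.72°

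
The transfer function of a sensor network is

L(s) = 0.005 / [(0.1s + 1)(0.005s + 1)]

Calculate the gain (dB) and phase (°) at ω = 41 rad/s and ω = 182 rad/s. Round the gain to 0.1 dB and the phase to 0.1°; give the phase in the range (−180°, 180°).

ω = 41: -58.7 dB, -87.9°; ω = 182: -73.9 dB, -129.2°

At ω = 41 rad/s:
pole (1 + j41·0.1) = 1 + j4.1 → |·| ≈ 4.2202, ∠ ≈ 76.29°
pole (1 + j41·0.005) = 1 + j0.205 → |·| ≈ 1.0208, ∠ ≈ 11.59°
|L| = 0.005 · 1 / (4.2202 · 1.0208) ≈ 0.0011606
Gain = 20 log₁₀(0.0011606) ≈ -58.71 dB
∠L = (0°) − (76.29° + 11.59°) = -87.88°

At ω = 182 rad/s:
pole (1 + j182·0.1) = 1 + j18.2 → |·| ≈ 18.227, ∠ ≈ 86.86°
pole (1 + j182·0.005) = 1 + j0.91 → |·| ≈ 1.3521, ∠ ≈ 42.30°
|L| = 0.005 · 1 / (18.227 · 1.3521) ≈ 0.00020288
Gain = 20 log₁₀(0.00020288) ≈ -73.86 dB
∠L = (0°) − (86.86° + 42.30°) = -129.16°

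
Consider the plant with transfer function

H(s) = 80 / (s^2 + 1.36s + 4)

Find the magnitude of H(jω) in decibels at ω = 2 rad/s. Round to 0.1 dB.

At s = jω = j2:
quadratic: (j2)² + 1.36·j2 + 4 = 0 + j2.72 → |·| ≈ 2.72, ∠ ≈ 90.00°
|H| = 80 / 2.72 ≈ 29.412
Gain = 20 log₁₀(29.412) ≈ 29.37 dB

29.4 dB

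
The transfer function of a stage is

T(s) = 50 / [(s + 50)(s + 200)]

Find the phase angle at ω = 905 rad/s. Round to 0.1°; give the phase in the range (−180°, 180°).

At s = jω = j905:
pole (s+50): 50 + j905 → |·| = √(50²+905²) = √821525 ≈ 906.38, ∠ = arctan(905/50) ≈ 86.84°
pole (s+200): 200 + j905 → |·| = √(200²+905²) = √859025 ≈ 926.84, ∠ = arctan(905/200) ≈ 77.54°
∠T = 0.00° − 164.38° = -164.38°

-164.4°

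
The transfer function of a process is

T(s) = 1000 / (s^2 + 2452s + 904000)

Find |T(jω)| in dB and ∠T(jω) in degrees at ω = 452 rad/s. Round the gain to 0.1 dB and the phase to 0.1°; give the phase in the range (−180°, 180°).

-62.4 dB, -57.7°

Substitute s = j452:
Numerator: 1000 = 1000 + j0
Denominator: (j452)^2 + 2452(j452) + 904000 = 699696 + j1108304
|N| = √(1000² + 0²) ≈ 1000, ∠N ≈ 0.00°
|D| = √(699696² + 1108304²) ≈ 1.3107e+06, ∠D ≈ 57.73°
|T| = 1000 / 1.3107e+06 ≈ 0.00076295
Gain = 20 log₁₀(0.00076295) ≈ -62.35 dB
∠T = 0.00° − 57.73° = -57.73°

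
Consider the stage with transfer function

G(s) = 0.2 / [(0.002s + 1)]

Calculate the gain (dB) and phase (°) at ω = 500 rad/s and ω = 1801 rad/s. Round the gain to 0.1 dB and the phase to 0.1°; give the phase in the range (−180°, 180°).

ω = 500: -17.0 dB, -45.0°; ω = 1801: -25.4 dB, -74.5°

At ω = 500 rad/s:
pole (1 + j500·0.002) = 1 + j1 → |·| ≈ 1.4142, ∠ ≈ 45.00°
|G| = 0.2 · 1 / (1.4142) ≈ 0.14142
Gain = 20 log₁₀(0.14142) ≈ -16.99 dB
∠G = (0°) − (45.00°) = -45.00°

At ω = 1801 rad/s:
pole (1 + j1801·0.002) = 1 + j3.602 → |·| ≈ 3.7382, ∠ ≈ 74.48°
|G| = 0.2 · 1 / (3.7382) ≈ 0.053502
Gain = 20 log₁₀(0.053502) ≈ -25.43 dB
∠G = (0°) − (74.48°) = -74.48°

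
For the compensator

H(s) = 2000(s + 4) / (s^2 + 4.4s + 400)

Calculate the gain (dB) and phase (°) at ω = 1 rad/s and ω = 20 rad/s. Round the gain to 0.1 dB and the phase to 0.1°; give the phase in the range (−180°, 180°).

At s = jω = j1:
zero (s+4): 4 + j1 → |·| = √(4²+1²) = √17 ≈ 4.1231, ∠ = arctan(1/4) ≈ 14.04°
quadratic: (j1)² + 4.4·j1 + 400 = 399 + j4.4 → |·| ≈ 399.02, ∠ ≈ 0.63°
|H| = 2000 · 4.1231 / 399.02 ≈ 20.666
Gain = 20 log₁₀(20.666) ≈ 26.31 dB
∠H = 14.04° − 0.63° = 13.41°

At s = jω = j20:
zero (s+4): 4 + j20 → |·| = √(4²+20²) = √416 ≈ 20.396, ∠ = arctan(20/4) ≈ 78.69°
quadratic: (j20)² + 4.4·j20 + 400 = 0 + j88 → |·| ≈ 88, ∠ ≈ 90.00°
|H| = 2000 · 20.396 / 88 ≈ 463.55
Gain = 20 log₁₀(463.55) ≈ 53.32 dB
∠H = 78.69° − 90.00° = -11.31°

ω = 1: 26.3 dB, 13.4°; ω = 20: 53.3 dB, -11.3°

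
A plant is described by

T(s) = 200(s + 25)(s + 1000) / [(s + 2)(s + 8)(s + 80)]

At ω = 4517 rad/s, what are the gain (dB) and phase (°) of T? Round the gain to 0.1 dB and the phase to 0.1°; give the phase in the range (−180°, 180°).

At s = jω = j4517:
zero (s+25): 25 + j4517 → |·| = √(25²+4517²) = √20403914 ≈ 4517.1, ∠ = arctan(4517/25) ≈ 89.68°
zero (s+1000): 1000 + j4517 → |·| = √(1000²+4517²) = √21403289 ≈ 4626.4, ∠ = arctan(4517/1000) ≈ 77.52°
pole (s+2): 2 + j4517 → |·| = √(2²+4517²) = √20403293 ≈ 4517, ∠ = arctan(4517/2) ≈ 89.97°
pole (s+8): 8 + j4517 → |·| = √(8²+4517²) = √20403353 ≈ 4517, ∠ = arctan(4517/8) ≈ 89.90°
pole (s+80): 80 + j4517 → |·| = √(80²+4517²) = √20409689 ≈ 4517.7, ∠ = arctan(4517/80) ≈ 88.99°
|T| = 200 · 2.0898e+07 / 9.2176e+10 ≈ 0.045344
Gain = 20 log₁₀(0.045344) ≈ -26.87 dB
∠T = 167.20° − 268.86° = -101.66°

-26.9 dB, -101.7°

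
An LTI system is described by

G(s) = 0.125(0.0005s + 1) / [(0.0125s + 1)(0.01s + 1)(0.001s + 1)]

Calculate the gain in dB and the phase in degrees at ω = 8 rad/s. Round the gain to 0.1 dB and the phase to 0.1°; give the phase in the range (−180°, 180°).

-18.1 dB, -10.5°

At ω = 8 rad/s:
zero (1 + j8·0.0005) = 1 + j0.004 → |·| ≈ 1, ∠ ≈ 0.23°
pole (1 + j8·0.0125) = 1 + j0.1 → |·| ≈ 1.005, ∠ ≈ 5.71°
pole (1 + j8·0.01) = 1 + j0.08 → |·| ≈ 1.0032, ∠ ≈ 4.57°
pole (1 + j8·0.001) = 1 + j0.008 → |·| ≈ 1, ∠ ≈ 0.46°
|G| = 0.125 · 1 / (1.005 · 1.0032 · 1) ≈ 0.12398
Gain = 20 log₁₀(0.12398) ≈ -18.13 dB
∠G = (0.23°) − (5.71° + 4.57° + 0.46°) = -10.51°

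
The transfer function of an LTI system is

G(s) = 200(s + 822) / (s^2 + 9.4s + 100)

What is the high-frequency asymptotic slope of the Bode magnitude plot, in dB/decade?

Each pole contributes −20 dB/decade at high frequency; each zero contributes +20 dB/decade.
Net: 1 zero(s) − 2 pole(s) → -20 dB/decade.

-20 dB/decade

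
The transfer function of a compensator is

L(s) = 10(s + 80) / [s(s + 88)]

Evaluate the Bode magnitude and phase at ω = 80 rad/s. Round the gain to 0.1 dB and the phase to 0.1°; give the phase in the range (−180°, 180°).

-18.5 dB, -87.3°

At s = jω = j80:
zero (s+80): 80 + j80 → |·| = √(80²+80²) = √12800 ≈ 113.14, ∠ = arctan(80/80) ≈ 45.00°
pole (s+88): 88 + j80 → |·| = √(88²+80²) = √14144 ≈ 118.93, ∠ = arctan(80/88) ≈ 42.27°
pole at origin: |s| = 80, ∠ = 90.00° (in denominator)
|L| = 10 · 113.14 / 9514.4 ≈ 0.11891
Gain = 20 log₁₀(0.11891) ≈ -18.50 dB
∠L = 45.00° − 132.27° = -87.27°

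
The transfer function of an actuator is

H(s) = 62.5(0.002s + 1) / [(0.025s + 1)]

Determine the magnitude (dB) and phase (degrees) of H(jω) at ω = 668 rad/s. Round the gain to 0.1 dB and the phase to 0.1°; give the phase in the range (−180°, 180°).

At ω = 668 rad/s:
zero (1 + j668·0.002) = 1 + j1.336 → |·| ≈ 1.6688, ∠ ≈ 53.19°
pole (1 + j668·0.025) = 1 + j16.7 → |·| ≈ 16.73, ∠ ≈ 86.57°
|H| = 62.5 · 1.6688 / (16.73) ≈ 6.2343
Gain = 20 log₁₀(6.2343) ≈ 15.90 dB
∠H = (53.19°) − (86.57°) = -33.38°

15.9 dB, -33.4°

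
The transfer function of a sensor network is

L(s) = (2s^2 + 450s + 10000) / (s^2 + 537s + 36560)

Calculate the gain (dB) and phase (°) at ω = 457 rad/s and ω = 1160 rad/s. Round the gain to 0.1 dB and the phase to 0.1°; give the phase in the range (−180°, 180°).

Substitute s = j457:
Numerator: 2(j457)^2 + 450(j457) + 10000 = -407698 + j205650
Denominator: (j457)^2 + 537(j457) + 36560 = -172289 + j245409
|N| = √(407698² + 205650²) ≈ 4.5663e+05, ∠N ≈ 153.23°
|D| = √(172289² + 245409²) ≈ 2.9985e+05, ∠D ≈ 125.07°
|L| = 4.5663e+05 / 2.9985e+05 ≈ 1.5229
Gain = 20 log₁₀(1.5229) ≈ 3.65 dB
∠L = 153.23° − 125.07° = 28.16°

Substitute s = j1160:
Numerator: 2(j1160)^2 + 450(j1160) + 10000 = -2681200 + j522000
Denominator: (j1160)^2 + 537(j1160) + 36560 = -1309040 + j622920
|N| = √(2681200² + 522000²) ≈ 2.7315e+06, ∠N ≈ 168.98°
|D| = √(1309040² + 622920²) ≈ 1.4497e+06, ∠D ≈ 154.55°
|L| = 2.7315e+06 / 1.4497e+06 ≈ 1.8842
Gain = 20 log₁₀(1.8842) ≈ 5.50 dB
∠L = 168.98° − 154.55° = 14.43°

ω = 457: 3.7 dB, 28.2°; ω = 1160: 5.5 dB, 14.4°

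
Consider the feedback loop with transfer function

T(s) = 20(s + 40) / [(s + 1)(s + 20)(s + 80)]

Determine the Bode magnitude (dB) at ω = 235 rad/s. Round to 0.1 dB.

At s = jω = j235:
zero (s+40): 40 + j235 → |·| = √(40²+235²) = √56825 ≈ 238.38, ∠ = arctan(235/40) ≈ 80.34°
pole (s+1): 1 + j235 → |·| = √(1²+235²) = √55226 ≈ 235, ∠ = arctan(235/1) ≈ 89.76°
pole (s+20): 20 + j235 → |·| = √(20²+235²) = √55625 ≈ 235.85, ∠ = arctan(235/20) ≈ 85.14°
pole (s+80): 80 + j235 → |·| = √(80²+235²) = √61625 ≈ 248.24, ∠ = arctan(235/80) ≈ 71.20°
|T| = 20 · 238.38 / 1.3759e+07 ≈ 0.00034651
Gain = 20 log₁₀(0.00034651) ≈ -69.21 dB

-69.2 dB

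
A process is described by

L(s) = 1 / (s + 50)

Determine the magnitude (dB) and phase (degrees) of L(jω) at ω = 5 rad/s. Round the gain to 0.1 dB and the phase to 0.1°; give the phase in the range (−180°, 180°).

-34.0 dB, -5.7°

Substitute s = j5:
Numerator: 1 = 1 + j0
Denominator: (j5) + 50 = 50 + j5
|N| = √(1² + 0²) ≈ 1, ∠N ≈ 0.00°
|D| = √(50² + 5²) ≈ 50.249, ∠D ≈ 5.71°
|L| = 1 / 50.249 ≈ 0.019901
Gain = 20 log₁₀(0.019901) ≈ -34.02 dB
∠L = 0.00° − 5.71° = -5.71°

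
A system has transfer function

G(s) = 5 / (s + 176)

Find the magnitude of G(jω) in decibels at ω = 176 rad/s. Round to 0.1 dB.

-33.9 dB

At s = jω = j176:
pole (s+176): 176 + j176 → |·| = √(176²+176²) = √61952 ≈ 248.9, ∠ = arctan(176/176) ≈ 45.00°
|G| = 5 / 248.9 ≈ 0.020088
Gain = 20 log₁₀(0.020088) ≈ -33.94 dB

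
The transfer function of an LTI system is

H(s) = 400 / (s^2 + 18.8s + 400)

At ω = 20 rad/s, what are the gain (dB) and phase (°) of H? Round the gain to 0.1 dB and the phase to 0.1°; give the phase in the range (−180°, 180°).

At s = jω = j20:
quadratic: (j20)² + 18.8·j20 + 400 = 0 + j376 → |·| ≈ 376, ∠ ≈ 90.00°
|H| = 400 / 376 ≈ 1.0638
Gain = 20 log₁₀(1.0638) ≈ 0.54 dB
∠H = 0.00° − 90.00° = -90.00°

0.5 dB, -90.0°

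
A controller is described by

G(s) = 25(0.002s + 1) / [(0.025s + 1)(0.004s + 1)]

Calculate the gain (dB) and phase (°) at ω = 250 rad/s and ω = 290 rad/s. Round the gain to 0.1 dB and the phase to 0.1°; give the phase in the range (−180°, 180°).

At ω = 250 rad/s:
zero (1 + j250·0.002) = 1 + j0.5 → |·| ≈ 1.118, ∠ ≈ 26.57°
pole (1 + j250·0.025) = 1 + j6.25 → |·| ≈ 6.3295, ∠ ≈ 80.91°
pole (1 + j250·0.004) = 1 + j1 → |·| ≈ 1.4142, ∠ ≈ 45.00°
|G| = 25 · 1.118 / (6.3295 · 1.4142) ≈ 3.1225
Gain = 20 log₁₀(3.1225) ≈ 9.89 dB
∠G = (26.57°) − (80.91° + 45.00°) = -99.34°

At ω = 290 rad/s:
zero (1 + j290·0.002) = 1 + j0.58 → |·| ≈ 1.156, ∠ ≈ 30.11°
pole (1 + j290·0.025) = 1 + j7.25 → |·| ≈ 7.3186, ∠ ≈ 82.15°
pole (1 + j290·0.004) = 1 + j1.16 → |·| ≈ 1.5315, ∠ ≈ 49.24°
|G| = 25 · 1.156 / (7.3186 · 1.5315) ≈ 2.5784
Gain = 20 log₁₀(2.5784) ≈ 8.23 dB
∠G = (30.11°) − (82.15° + 49.24°) = -101.28°

ω = 250: 9.9 dB, -99.3°; ω = 290: 8.2 dB, -101.3°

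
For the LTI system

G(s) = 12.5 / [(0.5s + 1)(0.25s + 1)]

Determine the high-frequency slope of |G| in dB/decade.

Each pole contributes −20 dB/decade at high frequency; each zero contributes +20 dB/decade.
Net: 0 zero(s) − 2 pole(s) → -40 dB/decade.

-40 dB/decade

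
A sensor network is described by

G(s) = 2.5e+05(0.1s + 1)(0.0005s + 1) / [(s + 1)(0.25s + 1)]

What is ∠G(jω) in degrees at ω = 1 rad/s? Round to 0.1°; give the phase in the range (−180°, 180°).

At ω = 1 rad/s:
zero (1 + j1·0.1) = 1 + j0.1 → |·| ≈ 1.005, ∠ ≈ 5.71°
zero (1 + j1·0.0005) = 1 + j0.0005 → |·| ≈ 1, ∠ ≈ 0.03°
pole (1 + j1·1) = 1 + j1 → |·| ≈ 1.4142, ∠ ≈ 45.00°
pole (1 + j1·0.25) = 1 + j0.25 → |·| ≈ 1.0308, ∠ ≈ 14.04°
∠G = (5.71° + 0.03°) − (45.00° + 14.04°) = -53.30°

-53.3°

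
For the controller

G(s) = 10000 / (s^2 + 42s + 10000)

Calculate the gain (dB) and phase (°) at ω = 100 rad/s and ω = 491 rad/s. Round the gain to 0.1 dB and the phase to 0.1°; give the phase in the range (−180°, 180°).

At s = jω = j100:
quadratic: (j100)² + 42·j100 + 10000 = 0 + j4200 → |·| ≈ 4200, ∠ ≈ 90.00°
|G| = 10000 / 4200 ≈ 2.381
Gain = 20 log₁₀(2.381) ≈ 7.54 dB
∠G = 0.00° − 90.00° = -90.00°

At s = jω = j491:
quadratic: (j491)² + 42·j491 + 10000 = -231081 + j20622 → |·| ≈ 2.32e+05, ∠ ≈ 174.90°
|G| = 10000 / 2.32e+05 ≈ 0.043103
Gain = 20 log₁₀(0.043103) ≈ -27.31 dB
∠G = 0.00° − 174.90° = -174.90°

ω = 100: 7.5 dB, -90.0°; ω = 491: -27.3 dB, -174.9°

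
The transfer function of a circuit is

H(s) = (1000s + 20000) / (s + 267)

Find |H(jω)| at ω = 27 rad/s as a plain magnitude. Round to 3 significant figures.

125

Substitute s = j27:
Numerator: 1000(j27) + 20000 = 20000 + j27000
Denominator: (j27) + 267 = 267 + j27
|N| = √(20000² + 27000²) ≈ 33601, ∠N ≈ 53.47°
|D| = √(267² + 27²) ≈ 268.36, ∠D ≈ 5.77°
|H| = 33601 / 268.36 ≈ 125.21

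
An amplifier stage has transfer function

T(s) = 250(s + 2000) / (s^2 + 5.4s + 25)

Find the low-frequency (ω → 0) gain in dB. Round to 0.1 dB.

86.0 dB

T(0) = 250·2000 / 25 = 20000
20 log₁₀(20000) ≈ 86.02 dB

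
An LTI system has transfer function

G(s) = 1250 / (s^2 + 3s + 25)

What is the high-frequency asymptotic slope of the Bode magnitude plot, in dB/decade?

Each pole contributes −20 dB/decade at high frequency; each zero contributes +20 dB/decade.
Net: 0 zero(s) − 2 pole(s) → -40 dB/decade.

-40 dB/decade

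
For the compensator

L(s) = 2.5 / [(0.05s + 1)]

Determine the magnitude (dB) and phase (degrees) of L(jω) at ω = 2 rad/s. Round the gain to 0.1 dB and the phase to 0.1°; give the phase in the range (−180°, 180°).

7.9 dB, -5.7°

At ω = 2 rad/s:
pole (1 + j2·0.05) = 1 + j0.1 → |·| ≈ 1.005, ∠ ≈ 5.71°
|L| = 2.5 · 1 / (1.005) ≈ 2.4876
Gain = 20 log₁₀(2.4876) ≈ 7.92 dB
∠L = (0°) − (5.71°) = -5.71°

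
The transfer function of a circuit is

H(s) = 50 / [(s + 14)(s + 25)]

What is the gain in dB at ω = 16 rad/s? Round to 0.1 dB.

At s = jω = j16:
pole (s+14): 14 + j16 → |·| = √(14²+16²) = √452 ≈ 21.26, ∠ = arctan(16/14) ≈ 48.81°
pole (s+25): 25 + j16 → |·| = √(25²+16²) = √881 ≈ 29.682, ∠ = arctan(16/25) ≈ 32.62°
|H| = 50 / 631.04 ≈ 0.079234
Gain = 20 log₁₀(0.079234) ≈ -22.02 dB

-22.0 dB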